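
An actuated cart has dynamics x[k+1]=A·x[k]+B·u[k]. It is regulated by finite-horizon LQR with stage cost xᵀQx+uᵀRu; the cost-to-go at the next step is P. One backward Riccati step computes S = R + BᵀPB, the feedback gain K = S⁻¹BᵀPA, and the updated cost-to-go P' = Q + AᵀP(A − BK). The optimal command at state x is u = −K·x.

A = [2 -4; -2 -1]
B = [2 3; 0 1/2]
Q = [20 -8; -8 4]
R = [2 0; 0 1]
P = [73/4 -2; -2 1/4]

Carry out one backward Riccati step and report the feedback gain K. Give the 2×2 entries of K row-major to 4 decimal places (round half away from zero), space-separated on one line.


0.2166 -0.3606 0.6024 -1.0693

BᵀP = [36.5000 -4.0000; 53.7500 -5.8750]
S = R + BᵀPB = [2 0; 0 1] + [73.0000 107.5000; 107.5000 158.3125] = [75.0000 107.5000; 107.5000 159.3125]
BᵀPA = [81.0000 -142.0000; 119.2500 -209.1250]
K = S⁻¹·BᵀPA = [0.2166 -0.3606; 0.6024 -1.0693]
A−BK = [-0.2403 -0.0708; -2.3012 -0.4653]
AᵀP(A−BK) = [0.6225 -0.7716; -0.7716 1.4174]
P' = Q + AᵀP(A−BK) = [20.6225 -8.7716; -8.7716 5.4174]
tr(P') = 26.0398


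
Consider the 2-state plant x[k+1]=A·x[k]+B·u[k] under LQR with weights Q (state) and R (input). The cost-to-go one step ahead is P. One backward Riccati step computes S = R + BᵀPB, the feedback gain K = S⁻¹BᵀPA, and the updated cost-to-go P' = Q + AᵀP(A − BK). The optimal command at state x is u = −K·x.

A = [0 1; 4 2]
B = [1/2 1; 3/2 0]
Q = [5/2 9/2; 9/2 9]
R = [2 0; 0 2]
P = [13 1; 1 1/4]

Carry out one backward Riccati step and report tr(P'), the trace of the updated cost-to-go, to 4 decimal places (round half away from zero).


BᵀP = [8.0000 0.8750; 13.0000 1.0000]
S = R + BᵀPB = [2 0; 0 2] + [5.3125 8.0000; 8.0000 13.0000] = [7.3125 8.0000; 8.0000 15.0000]
BᵀPA = [3.5000 9.7500; 4.0000 15.0000]
K = S⁻¹·BᵀPA = [0.4487 0.5746; 0.0274 0.6936]
A−BK = [-0.2517 0.0192; 3.3269 1.1382]
AᵀP(A−BK) = [2.3201 1.2148; 1.2148 1.9945]
P' = Q + AᵀP(A−BK) = [4.8201 5.7148; 5.7148 10.9945]
tr(P') = 15.8146

15.8146


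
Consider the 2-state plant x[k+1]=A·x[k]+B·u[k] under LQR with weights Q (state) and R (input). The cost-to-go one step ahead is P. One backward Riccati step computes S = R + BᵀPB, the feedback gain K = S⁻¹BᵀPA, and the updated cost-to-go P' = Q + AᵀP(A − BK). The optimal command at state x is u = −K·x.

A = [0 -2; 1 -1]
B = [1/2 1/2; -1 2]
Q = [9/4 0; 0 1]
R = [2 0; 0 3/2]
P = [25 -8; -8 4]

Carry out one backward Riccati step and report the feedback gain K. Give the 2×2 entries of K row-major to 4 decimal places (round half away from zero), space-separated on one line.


BᵀP = [20.5000 -8.0000; -3.5000 4.0000]
S = R + BᵀPB = [2 0; 0 3/2] + [18.2500 -5.7500; -5.7500 6.2500] = [20.2500 -5.7500; -5.7500 7.7500]
BᵀPA = [-8.0000 -33.0000; 4.0000 3.0000]
K = S⁻¹·BᵀPA = [-0.3148 -1.9253; 0.2825 -1.0414]
A−BK = [0.0161 -0.5166; 0.1201 -0.8426]
AᵀP(A−BK) = [0.3512 0.7629; 0.7629 11.5883]
P' = Q + AᵀP(A−BK) = [2.6012 0.7629; 0.7629 12.5883]
tr(P') = 15.1895

-0.3148 -1.9253 0.2825 -1.0414


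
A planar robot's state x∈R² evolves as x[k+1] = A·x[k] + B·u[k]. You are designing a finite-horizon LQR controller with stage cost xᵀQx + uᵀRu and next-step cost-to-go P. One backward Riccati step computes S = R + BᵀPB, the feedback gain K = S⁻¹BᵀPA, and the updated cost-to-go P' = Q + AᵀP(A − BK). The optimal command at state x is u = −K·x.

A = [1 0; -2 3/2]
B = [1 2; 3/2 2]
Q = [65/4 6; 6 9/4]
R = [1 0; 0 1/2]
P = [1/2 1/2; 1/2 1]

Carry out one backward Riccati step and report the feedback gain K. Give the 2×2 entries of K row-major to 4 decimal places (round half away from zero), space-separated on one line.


BᵀP = [1.2500 2.0000; 2.0000 3.0000]
S = R + BᵀPB = [1 0; 0 1/2] + [4.2500 6.5000; 6.5000 10.0000] = [5.2500 6.5000; 6.5000 10.5000]
BᵀPA = [-2.7500 3.0000; -4.0000 4.5000]
K = S⁻¹·BᵀPA = [-0.2233 0.1748; -0.2427 0.3204]
A−BK = [1.7087 -0.8155; -1.1796 0.5971]
AᵀP(A−BK) = [0.9150 -0.4879; -0.4879 0.2840]
P' = Q + AᵀP(A−BK) = [17.1650 5.5121; 5.5121 2.5340]
tr(P') = 19.6990

-0.2233 0.1748 -0.2427 0.3204


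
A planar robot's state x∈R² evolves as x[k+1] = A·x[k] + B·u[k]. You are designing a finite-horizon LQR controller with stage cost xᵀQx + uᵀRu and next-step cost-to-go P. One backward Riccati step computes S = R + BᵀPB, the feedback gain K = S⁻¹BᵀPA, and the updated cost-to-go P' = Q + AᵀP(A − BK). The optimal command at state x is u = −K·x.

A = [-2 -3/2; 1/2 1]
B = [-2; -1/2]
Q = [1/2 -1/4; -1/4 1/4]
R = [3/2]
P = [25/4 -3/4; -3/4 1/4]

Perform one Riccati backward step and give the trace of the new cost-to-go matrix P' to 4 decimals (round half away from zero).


3.7924

BᵀP = [-12.1250 1.3750]
S = R + BᵀPB = [3/2] + [23.5625] = [25.0625]
BᵀPA = [24.9375 19.5625]
K = S⁻¹·BᵀPA = [0.9950 0.7805]
A−BK = [-0.0100 0.0611; 0.9975 1.3903]
AᵀP(A−BK) = [1.7494 1.4726; 1.4726 1.2930]
P' = Q + AᵀP(A−BK) = [2.2494 1.2226; 1.2226 1.5430]
tr(P') = 3.7924


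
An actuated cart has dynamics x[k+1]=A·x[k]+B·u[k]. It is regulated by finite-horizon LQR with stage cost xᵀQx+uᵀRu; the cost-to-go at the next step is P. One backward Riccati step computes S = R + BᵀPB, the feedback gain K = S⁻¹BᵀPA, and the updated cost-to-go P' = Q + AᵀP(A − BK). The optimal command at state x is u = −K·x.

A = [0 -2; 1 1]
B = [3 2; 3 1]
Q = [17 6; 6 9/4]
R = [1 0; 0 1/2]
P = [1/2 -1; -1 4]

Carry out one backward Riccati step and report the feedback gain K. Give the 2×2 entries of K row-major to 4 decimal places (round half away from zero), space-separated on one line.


BᵀP = [-1.5000 9.0000; 0.0000 2.0000]
S = R + BᵀPB = [1 0; 0 1/2] + [22.5000 6.0000; 6.0000 2.0000] = [23.5000 6.0000; 6.0000 2.5000]
BᵀPA = [9.0000 12.0000; 2.0000 2.0000]
K = S⁻¹·BᵀPA = [0.4615 0.7912; -0.3077 -1.0989]
A−BK = [-0.7692 -2.1758; -0.0769 -0.2747]
AᵀP(A−BK) = [0.4615 1.0769; 1.0769 2.7033]
P' = Q + AᵀP(A−BK) = [17.4615 7.0769; 7.0769 4.9533]
tr(P') = 22.4148

0.4615 0.7912 -0.3077 -1.0989


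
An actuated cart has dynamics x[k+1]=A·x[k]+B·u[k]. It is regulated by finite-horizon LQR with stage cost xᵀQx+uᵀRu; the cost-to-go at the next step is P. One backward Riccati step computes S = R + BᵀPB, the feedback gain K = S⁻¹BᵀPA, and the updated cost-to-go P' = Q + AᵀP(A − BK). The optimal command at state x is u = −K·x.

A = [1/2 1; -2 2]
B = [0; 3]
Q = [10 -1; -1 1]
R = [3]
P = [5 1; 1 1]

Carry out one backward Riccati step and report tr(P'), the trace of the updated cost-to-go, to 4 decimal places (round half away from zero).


BᵀP = [3.0000 3.0000]
S = R + BᵀPB = [3] + [9.0000] = [12.0000]
BᵀPA = [-4.5000 9.0000]
K = S⁻¹·BᵀPA = [-0.3750 0.7500]
A−BK = [0.5000 1.0000; -0.8750 -0.2500]
AᵀP(A−BK) = [1.5625 0.8750; 0.8750 6.2500]
P' = Q + AᵀP(A−BK) = [11.5625 -0.1250; -0.1250 7.2500]
tr(P') = 18.8125

18.8125


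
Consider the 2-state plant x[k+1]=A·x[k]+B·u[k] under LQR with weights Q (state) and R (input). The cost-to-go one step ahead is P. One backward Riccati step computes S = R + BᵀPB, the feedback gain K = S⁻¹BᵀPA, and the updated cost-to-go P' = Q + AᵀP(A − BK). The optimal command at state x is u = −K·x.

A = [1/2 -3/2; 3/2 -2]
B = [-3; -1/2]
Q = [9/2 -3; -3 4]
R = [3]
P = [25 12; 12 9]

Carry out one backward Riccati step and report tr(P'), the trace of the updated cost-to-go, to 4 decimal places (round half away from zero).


BᵀP = [-81.0000 -40.5000]
S = R + BᵀPB = [3] + [263.2500] = [266.2500]
BᵀPA = [-101.2500 202.5000]
K = S⁻¹·BᵀPA = [-0.3803 0.7606]
A−BK = [-0.6408 0.7817; 1.3099 -1.6197]
AᵀP(A−BK) = [5.9965 -7.7430; -7.7430 10.2359]
P' = Q + AᵀP(A−BK) = [10.4965 -10.7430; -10.7430 14.2359]
tr(P') = 24.7324

24.7324


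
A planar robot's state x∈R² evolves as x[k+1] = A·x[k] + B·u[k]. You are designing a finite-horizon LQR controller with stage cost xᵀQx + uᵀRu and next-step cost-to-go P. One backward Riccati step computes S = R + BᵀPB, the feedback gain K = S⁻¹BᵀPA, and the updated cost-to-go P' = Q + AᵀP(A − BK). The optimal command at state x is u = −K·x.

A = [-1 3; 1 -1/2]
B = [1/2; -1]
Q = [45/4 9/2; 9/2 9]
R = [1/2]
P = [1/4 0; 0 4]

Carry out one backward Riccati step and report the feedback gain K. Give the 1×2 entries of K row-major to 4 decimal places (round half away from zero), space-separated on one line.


BᵀP = [0.1250 -4.0000]
S = R + BᵀPB = [1/2] + [4.0625] = [4.5625]
BᵀPA = [-4.1250 2.3750]
K = S⁻¹·BᵀPA = [-0.9041 0.5205]
A−BK = [-0.5479 2.7397; 0.0959 0.0205]
AᵀP(A−BK) = [0.5205 -0.6027; -0.6027 2.0137]
P' = Q + AᵀP(A−BK) = [11.7705 3.8973; 3.8973 11.0137]
tr(P') = 22.7842

-0.9041 0.5205


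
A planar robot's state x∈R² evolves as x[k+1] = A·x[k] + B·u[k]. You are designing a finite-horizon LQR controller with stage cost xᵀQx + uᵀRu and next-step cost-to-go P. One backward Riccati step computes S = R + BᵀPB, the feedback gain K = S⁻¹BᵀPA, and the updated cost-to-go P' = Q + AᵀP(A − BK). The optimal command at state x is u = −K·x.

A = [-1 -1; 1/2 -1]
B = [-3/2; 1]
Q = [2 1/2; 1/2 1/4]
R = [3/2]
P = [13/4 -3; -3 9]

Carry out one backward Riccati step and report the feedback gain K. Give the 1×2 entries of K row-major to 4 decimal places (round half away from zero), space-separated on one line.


BᵀP = [-7.8750 13.5000]
S = R + BᵀPB = [3/2] + [25.3125] = [26.8125]
BᵀPA = [14.6250 -5.6250]
K = S⁻¹·BᵀPA = [0.5455 -0.2098]
A−BK = [-0.1818 -1.3147; -0.0455 -0.7902]
AᵀP(A−BK) = [0.5227 0.3182; 0.3182 5.0699]
P' = Q + AᵀP(A−BK) = [2.5227 0.8182; 0.8182 5.3199]
tr(P') = 7.8427

0.5455 -0.2098


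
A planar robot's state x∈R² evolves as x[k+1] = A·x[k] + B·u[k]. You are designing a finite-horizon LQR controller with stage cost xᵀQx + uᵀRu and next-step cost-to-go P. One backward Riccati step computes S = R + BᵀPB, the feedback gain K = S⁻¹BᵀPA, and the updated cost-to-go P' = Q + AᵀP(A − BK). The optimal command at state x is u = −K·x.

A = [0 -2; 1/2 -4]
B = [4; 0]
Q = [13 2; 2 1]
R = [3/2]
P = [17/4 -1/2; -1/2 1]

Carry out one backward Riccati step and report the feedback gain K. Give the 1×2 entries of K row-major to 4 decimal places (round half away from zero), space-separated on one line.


BᵀP = [17.0000 -2.0000]
S = R + BᵀPB = [3/2] + [68.0000] = [69.5000]
BᵀPA = [-1.0000 -26.0000]
K = S⁻¹·BᵀPA = [-0.0144 -0.3741]
A−BK = [0.0576 -0.5036; 0.5000 -4.0000]
AᵀP(A−BK) = [0.2356 -1.8741; -1.8741 15.2734]
P' = Q + AᵀP(A−BK) = [13.2356 0.1259; 0.1259 16.2734]
tr(P') = 29.5090

-0.0144 -0.3741


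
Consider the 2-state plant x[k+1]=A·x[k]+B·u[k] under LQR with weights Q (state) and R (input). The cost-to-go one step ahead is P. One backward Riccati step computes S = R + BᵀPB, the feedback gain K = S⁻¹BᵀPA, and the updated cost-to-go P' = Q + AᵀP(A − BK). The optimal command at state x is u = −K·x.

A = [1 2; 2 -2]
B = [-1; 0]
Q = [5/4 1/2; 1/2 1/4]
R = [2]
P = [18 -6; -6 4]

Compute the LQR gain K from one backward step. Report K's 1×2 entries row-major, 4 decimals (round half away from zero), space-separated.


-0.3000 -2.4000

BᵀP = [-18.0000 6.0000]
S = R + BᵀPB = [2] + [18.0000] = [20.0000]
BᵀPA = [-6.0000 -48.0000]
K = S⁻¹·BᵀPA = [-0.3000 -2.4000]
A−BK = [0.7000 -0.4000; 2.0000 -2.0000]
AᵀP(A−BK) = [8.2000 -6.4000; -6.4000 20.8000]
P' = Q + AᵀP(A−BK) = [9.4500 -5.9000; -5.9000 21.0500]
tr(P') = 30.5000


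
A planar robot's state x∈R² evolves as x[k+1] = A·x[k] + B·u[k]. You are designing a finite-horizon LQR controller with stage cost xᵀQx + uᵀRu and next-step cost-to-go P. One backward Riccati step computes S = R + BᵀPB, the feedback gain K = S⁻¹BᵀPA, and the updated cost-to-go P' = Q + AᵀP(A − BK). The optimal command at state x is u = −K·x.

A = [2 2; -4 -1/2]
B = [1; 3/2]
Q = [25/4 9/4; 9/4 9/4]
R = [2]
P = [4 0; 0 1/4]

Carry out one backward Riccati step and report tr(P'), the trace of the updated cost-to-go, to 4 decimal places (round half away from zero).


28.8238

BᵀP = [4.0000 0.3750]
S = R + BᵀPB = [2] + [4.5625] = [6.5625]
BᵀPA = [6.5000 7.8125]
K = S⁻¹·BᵀPA = [0.9905 1.1905]
A−BK = [1.0095 0.8095; -5.4857 -2.2857]
AᵀP(A−BK) = [13.5619 8.7619; 8.7619 6.7619]
P' = Q + AᵀP(A−BK) = [19.8119 11.0119; 11.0119 9.0119]
tr(P') = 28.8238


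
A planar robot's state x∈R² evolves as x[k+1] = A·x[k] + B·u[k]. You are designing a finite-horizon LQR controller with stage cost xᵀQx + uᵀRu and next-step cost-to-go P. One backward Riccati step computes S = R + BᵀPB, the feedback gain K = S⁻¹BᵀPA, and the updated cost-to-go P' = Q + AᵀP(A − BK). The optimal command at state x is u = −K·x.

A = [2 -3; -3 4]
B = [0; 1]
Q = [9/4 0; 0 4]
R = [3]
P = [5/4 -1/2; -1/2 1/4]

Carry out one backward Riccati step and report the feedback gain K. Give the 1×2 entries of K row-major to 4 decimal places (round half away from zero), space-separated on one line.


-0.5385 0.7692

BᵀP = [-0.5000 0.2500]
S = R + BᵀPB = [3] + [0.2500] = [3.2500]
BᵀPA = [-1.7500 2.5000]
K = S⁻¹·BᵀPA = [-0.5385 0.7692]
A−BK = [2.0000 -3.0000; -2.4615 3.2308]
AᵀP(A−BK) = [12.3077 -17.6538; -17.6538 25.3269]
P' = Q + AᵀP(A−BK) = [14.5577 -17.6538; -17.6538 29.3269]
tr(P') = 43.8846


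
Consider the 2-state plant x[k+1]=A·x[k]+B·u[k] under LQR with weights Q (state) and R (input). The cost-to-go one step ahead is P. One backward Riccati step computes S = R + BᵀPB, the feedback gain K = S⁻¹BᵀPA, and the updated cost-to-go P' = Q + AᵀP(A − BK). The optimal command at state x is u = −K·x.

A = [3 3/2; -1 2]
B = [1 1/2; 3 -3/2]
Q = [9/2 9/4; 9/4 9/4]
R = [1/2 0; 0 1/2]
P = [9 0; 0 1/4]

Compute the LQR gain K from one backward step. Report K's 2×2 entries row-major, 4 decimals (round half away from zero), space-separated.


BᵀP = [9.0000 0.7500; 4.5000 -0.3750]
S = R + BᵀPB = [1/2 0; 0 1/2] + [11.2500 3.3750; 3.3750 2.8125] = [11.7500 3.3750; 3.3750 3.3125]
BᵀPA = [26.2500 15.0000; 13.8750 6.0000]
K = S⁻¹·BᵀPA = [1.4574 1.0692; 2.7037 0.7219]
A−BK = [0.1907 0.0698; -1.3167 -0.1249]
AᵀP(A−BK) = [5.4779 1.9160; 1.9160 0.8800]
P' = Q + AᵀP(A−BK) = [9.9779 4.1660; 4.1660 3.1300]
tr(P') = 13.1078

1.4574 1.0692 2.7037 0.7219


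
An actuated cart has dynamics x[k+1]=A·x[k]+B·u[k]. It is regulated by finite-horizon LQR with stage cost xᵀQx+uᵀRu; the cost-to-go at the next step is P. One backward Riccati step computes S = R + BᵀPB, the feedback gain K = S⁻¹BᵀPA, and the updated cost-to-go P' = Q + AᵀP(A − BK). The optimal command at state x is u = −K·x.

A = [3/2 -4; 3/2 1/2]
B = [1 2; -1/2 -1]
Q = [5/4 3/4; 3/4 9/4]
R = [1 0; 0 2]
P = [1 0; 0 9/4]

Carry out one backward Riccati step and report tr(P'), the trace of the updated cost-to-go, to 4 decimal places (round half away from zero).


16.3764

BᵀP = [1.0000 -1.1250; 2.0000 -2.2500]
S = R + BᵀPB = [1 0; 0 2] + [1.5625 3.1250; 3.1250 6.2500] = [2.5625 3.1250; 3.1250 8.2500]
BᵀPA = [-0.1875 -4.5625; -0.3750 -9.1250]
K = S⁻¹·BᵀPA = [-0.0330 -0.8022; -0.0330 -0.8022]
A−BK = [1.5989 -1.5934; 1.4505 -0.7033]
AᵀP(A−BK) = [7.2940 -4.7637; -4.7637 5.5824]
P' = Q + AᵀP(A−BK) = [8.5440 -4.0137; -4.0137 7.8324]
tr(P') = 16.3764


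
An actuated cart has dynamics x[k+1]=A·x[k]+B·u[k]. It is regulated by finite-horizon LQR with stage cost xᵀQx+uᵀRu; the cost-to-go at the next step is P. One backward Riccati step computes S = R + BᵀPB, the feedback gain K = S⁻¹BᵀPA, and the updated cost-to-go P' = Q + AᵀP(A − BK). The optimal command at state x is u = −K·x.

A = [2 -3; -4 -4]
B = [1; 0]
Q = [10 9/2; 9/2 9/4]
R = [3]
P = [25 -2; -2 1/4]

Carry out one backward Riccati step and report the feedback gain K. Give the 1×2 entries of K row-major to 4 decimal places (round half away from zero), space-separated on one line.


BᵀP = [25.0000 -2.0000]
S = R + BᵀPB = [3] + [25.0000] = [28.0000]
BᵀPA = [58.0000 -67.0000]
K = S⁻¹·BᵀPA = [2.0714 -2.3929]
A−BK = [-0.0714 -0.6071; -4.0000 -4.0000]
AᵀP(A−BK) = [15.8571 -15.2143; -15.2143 20.6786]
P' = Q + AᵀP(A−BK) = [25.8571 -10.7143; -10.7143 22.9286]
tr(P') = 48.7857

2.0714 -2.3929


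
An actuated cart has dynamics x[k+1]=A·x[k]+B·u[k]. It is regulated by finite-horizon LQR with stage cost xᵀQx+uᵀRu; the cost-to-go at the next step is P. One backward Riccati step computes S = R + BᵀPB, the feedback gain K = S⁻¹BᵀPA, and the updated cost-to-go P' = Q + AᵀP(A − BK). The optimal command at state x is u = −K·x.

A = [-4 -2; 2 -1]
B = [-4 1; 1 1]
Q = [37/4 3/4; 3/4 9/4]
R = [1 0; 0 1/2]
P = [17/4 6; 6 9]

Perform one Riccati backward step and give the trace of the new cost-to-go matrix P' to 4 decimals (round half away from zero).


13.2694

BᵀP = [-11.0000 -15.0000; 10.2500 15.0000]
S = R + BᵀPB = [1 0; 0 1/2] + [29.0000 -26.0000; -26.0000 25.2500] = [30.0000 -26.0000; -26.0000 25.7500]
BᵀPA = [14.0000 37.0000; -11.0000 -35.5000]
K = S⁻¹·BᵀPA = [0.7720 0.3083; 0.3523 -1.0674]
A−BK = [-1.2642 0.3005; 0.8756 -0.2409]
AᵀP(A−BK) = [1.0674 -0.0570; -0.0570 0.7021]
P' = Q + AᵀP(A−BK) = [10.3174 0.6930; 0.6930 2.9521]
tr(P') = 13.2694


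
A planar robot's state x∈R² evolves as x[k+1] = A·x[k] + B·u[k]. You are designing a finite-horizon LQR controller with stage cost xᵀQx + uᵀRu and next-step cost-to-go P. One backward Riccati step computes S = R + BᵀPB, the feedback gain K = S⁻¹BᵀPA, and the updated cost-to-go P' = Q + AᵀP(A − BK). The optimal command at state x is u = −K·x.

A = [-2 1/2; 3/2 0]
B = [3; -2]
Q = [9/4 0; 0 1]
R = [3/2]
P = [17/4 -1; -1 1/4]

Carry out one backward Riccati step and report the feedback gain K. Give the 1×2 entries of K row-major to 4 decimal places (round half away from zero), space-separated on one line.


-0.6588 0.1398

BᵀP = [14.7500 -3.5000]
S = R + BᵀPB = [3/2] + [51.2500] = [52.7500]
BᵀPA = [-34.7500 7.3750]
K = S⁻¹·BᵀPA = [-0.6588 0.1398]
A−BK = [-0.0237 0.0806; 0.1825 0.2796]
AᵀP(A−BK) = [0.6703 -0.1416; -0.1416 0.0314]
P' = Q + AᵀP(A−BK) = [2.9203 -0.1416; -0.1416 1.0314]
tr(P') = 3.9517


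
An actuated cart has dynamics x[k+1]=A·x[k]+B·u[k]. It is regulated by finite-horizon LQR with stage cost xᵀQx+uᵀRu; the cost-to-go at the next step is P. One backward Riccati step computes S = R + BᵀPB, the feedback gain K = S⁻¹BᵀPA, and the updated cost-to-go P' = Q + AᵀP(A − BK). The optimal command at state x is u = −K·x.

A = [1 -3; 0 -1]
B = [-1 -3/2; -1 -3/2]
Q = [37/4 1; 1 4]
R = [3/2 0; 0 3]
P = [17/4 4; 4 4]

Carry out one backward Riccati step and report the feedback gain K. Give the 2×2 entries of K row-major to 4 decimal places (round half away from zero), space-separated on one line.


-0.2290 0.9089 -0.1717 0.6817

BᵀP = [-8.2500 -8.0000; -12.3750 -12.0000]
S = R + BᵀPB = [3/2 0; 0 3] + [16.2500 24.3750; 24.3750 36.5625] = [17.7500 24.3750; 24.3750 39.5625]
BᵀPA = [-8.2500 32.7500; -12.3750 49.1250]
K = S⁻¹·BᵀPA = [-0.2290 0.9089; -0.1717 0.6817]
A−BK = [0.5134 -1.0685; -0.4866 0.9315]
AᵀP(A−BK) = [0.2359 -0.8153; -0.8153 2.9939]
P' = Q + AᵀP(A−BK) = [9.4859 0.1847; 0.1847 6.9939]
tr(P') = 16.4798


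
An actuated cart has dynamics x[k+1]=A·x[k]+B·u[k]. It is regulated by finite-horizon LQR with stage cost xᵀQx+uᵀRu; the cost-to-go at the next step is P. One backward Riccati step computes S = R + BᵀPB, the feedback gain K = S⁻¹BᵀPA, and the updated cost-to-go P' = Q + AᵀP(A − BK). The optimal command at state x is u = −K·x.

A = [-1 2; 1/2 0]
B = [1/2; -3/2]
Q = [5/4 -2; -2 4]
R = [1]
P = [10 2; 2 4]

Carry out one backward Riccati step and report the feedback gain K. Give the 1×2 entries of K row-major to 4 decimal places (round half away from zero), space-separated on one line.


-0.4737 0.4211

BᵀP = [2.0000 -5.0000]
S = R + BᵀPB = [1] + [8.5000] = [9.5000]
BᵀPA = [-4.5000 4.0000]
K = S⁻¹·BᵀPA = [-0.4737 0.4211]
A−BK = [-0.7632 1.7895; -0.2105 0.6316]
AᵀP(A−BK) = [6.8684 -16.1053; -16.1053 38.3158]
P' = Q + AᵀP(A−BK) = [8.1184 -18.1053; -18.1053 42.3158]
tr(P') = 50.4342


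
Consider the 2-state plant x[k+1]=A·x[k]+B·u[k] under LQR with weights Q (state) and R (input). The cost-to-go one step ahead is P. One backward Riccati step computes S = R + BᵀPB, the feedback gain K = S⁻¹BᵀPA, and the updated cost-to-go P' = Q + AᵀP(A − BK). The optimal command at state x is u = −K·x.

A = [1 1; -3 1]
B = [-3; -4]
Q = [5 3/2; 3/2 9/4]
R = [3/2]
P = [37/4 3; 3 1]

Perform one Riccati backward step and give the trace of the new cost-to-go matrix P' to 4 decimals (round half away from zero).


7.6393

BᵀP = [-39.7500 -13.0000]
S = R + BᵀPB = [3/2] + [171.2500] = [172.7500]
BᵀPA = [-0.7500 -52.7500]
K = S⁻¹·BᵀPA = [-0.0043 -0.3054]
A−BK = [0.9870 0.0839; -3.0174 -0.2214]
AᵀP(A−BK) = [0.2467 0.0210; 0.0210 0.1425]
P' = Q + AᵀP(A−BK) = [5.2467 1.5210; 1.5210 2.3925]
tr(P') = 7.6393


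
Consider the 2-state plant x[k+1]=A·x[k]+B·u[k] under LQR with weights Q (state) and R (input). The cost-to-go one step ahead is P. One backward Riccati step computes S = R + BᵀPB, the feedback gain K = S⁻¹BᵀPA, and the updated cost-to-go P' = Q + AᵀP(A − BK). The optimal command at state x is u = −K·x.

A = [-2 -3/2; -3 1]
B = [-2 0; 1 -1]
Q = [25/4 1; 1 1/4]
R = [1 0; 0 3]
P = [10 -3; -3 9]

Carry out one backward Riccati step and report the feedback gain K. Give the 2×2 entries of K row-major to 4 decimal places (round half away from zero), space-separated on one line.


BᵀP = [-23.0000 15.0000; 3.0000 -9.0000]
S = R + BᵀPB = [1 0; 0 3] + [61.0000 -15.0000; -15.0000 9.0000] = [62.0000 -15.0000; -15.0000 12.0000]
BᵀPA = [1.0000 49.5000; 21.0000 -13.5000]
K = S⁻¹·BᵀPA = [0.6301 0.7543; 2.5376 -0.1821]
A−BK = [-0.7399 0.0087; -1.0925 0.0636]
AᵀP(A−BK) = [31.0809 -1.4306; -1.4306 0.7023]
P' = Q + AᵀP(A−BK) = [37.3309 -0.4306; -0.4306 0.9523]
tr(P') = 38.2832

0.6301 0.7543 2.5376 -0.1821


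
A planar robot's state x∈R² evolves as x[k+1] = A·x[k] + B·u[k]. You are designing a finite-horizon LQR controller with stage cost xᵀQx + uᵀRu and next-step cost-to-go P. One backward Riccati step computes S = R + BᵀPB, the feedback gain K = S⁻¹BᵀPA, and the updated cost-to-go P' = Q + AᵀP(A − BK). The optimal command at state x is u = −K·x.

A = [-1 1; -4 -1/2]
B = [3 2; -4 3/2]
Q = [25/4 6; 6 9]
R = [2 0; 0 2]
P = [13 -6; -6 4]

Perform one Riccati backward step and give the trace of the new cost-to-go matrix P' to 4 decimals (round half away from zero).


18.4148

BᵀP = [63.0000 -34.0000; 17.0000 -6.0000]
S = R + BᵀPB = [2 0; 0 2] + [325.0000 75.0000; 75.0000 25.0000] = [327.0000 75.0000; 75.0000 27.0000]
BᵀPA = [73.0000 80.0000; 7.0000 20.0000]
K = S⁻¹·BᵀPA = [0.4513 0.2060; -0.9944 0.1685]
A−BK = [-0.3652 0.0449; -0.7032 0.0712]
AᵀP(A−BK) = [3.0150 -0.2172; -0.2172 0.1498]
P' = Q + AᵀP(A−BK) = [9.2650 5.7828; 5.7828 9.1498]
tr(P') = 18.4148


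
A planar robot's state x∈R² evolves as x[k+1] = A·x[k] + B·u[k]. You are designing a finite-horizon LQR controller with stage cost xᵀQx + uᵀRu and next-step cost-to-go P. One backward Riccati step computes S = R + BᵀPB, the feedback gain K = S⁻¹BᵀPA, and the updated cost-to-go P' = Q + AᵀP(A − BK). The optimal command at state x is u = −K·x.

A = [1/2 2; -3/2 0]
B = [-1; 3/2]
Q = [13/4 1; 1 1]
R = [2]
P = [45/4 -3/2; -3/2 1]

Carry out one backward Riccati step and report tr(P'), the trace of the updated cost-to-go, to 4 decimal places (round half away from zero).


BᵀP = [-13.5000 3.0000]
S = R + BᵀPB = [2] + [18.0000] = [20.0000]
BᵀPA = [-11.2500 -27.0000]
K = S⁻¹·BᵀPA = [-0.5625 -1.3500]
A−BK = [-0.0625 0.6500; -0.6563 2.0250]
AᵀP(A−BK) = [0.9844 0.5625; 0.5625 8.5500]
P' = Q + AᵀP(A−BK) = [4.2344 1.5625; 1.5625 9.5500]
tr(P') = 13.7844

13.7844


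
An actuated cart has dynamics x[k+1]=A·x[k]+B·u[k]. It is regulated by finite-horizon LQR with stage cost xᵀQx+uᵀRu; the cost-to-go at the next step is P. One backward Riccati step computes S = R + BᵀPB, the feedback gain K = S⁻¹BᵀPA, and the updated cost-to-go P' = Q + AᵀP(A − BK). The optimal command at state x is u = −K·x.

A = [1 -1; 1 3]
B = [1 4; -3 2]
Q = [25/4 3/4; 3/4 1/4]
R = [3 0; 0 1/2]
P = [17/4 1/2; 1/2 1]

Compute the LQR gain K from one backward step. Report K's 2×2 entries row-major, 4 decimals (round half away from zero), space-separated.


-0.1086 -0.7657 0.2814 -0.0175

BᵀP = [2.7500 -2.5000; 18.0000 4.0000]
S = R + BᵀPB = [3 0; 0 1/2] + [10.2500 6.0000; 6.0000 80.0000] = [13.2500 6.0000; 6.0000 80.5000]
BᵀPA = [0.2500 -10.2500; 22.0000 -6.0000]
K = S⁻¹·BᵀPA = [-0.1086 -0.7657; 0.2814 -0.0175]
A−BK = [-0.0170 -0.1645; 0.1116 0.7379]
AᵀP(A−BK) = [0.0867 0.3257; 0.3257 2.2970]
P' = Q + AᵀP(A−BK) = [6.3367 1.0757; 1.0757 2.5470]
tr(P') = 8.8837


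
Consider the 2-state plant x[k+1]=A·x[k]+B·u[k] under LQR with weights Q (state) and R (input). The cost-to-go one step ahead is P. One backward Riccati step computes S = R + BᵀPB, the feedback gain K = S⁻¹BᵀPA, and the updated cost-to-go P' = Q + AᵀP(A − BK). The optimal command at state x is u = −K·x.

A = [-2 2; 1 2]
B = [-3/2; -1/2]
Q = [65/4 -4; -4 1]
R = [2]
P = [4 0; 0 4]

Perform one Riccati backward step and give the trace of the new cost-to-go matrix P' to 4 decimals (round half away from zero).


39.5833

BᵀP = [-6.0000 -2.0000]
S = R + BᵀPB = [2] + [10.0000] = [12.0000]
BᵀPA = [10.0000 -16.0000]
K = S⁻¹·BᵀPA = [0.8333 -1.3333]
A−BK = [-0.7500 0.0000; 1.4167 1.3333]
AᵀP(A−BK) = [11.6667 5.3333; 5.3333 10.6667]
P' = Q + AᵀP(A−BK) = [27.9167 1.3333; 1.3333 11.6667]
tr(P') = 39.5833


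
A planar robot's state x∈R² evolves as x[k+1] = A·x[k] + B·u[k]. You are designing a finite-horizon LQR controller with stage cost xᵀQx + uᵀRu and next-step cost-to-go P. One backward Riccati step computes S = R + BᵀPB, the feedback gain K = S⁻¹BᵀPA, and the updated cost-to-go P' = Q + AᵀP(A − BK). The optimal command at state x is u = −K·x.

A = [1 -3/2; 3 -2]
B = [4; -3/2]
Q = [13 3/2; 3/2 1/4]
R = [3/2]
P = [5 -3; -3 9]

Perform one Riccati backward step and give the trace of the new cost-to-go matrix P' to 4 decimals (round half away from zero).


89.3961

BᵀP = [24.5000 -25.5000]
S = R + BᵀPB = [3/2] + [136.2500] = [137.7500]
BᵀPA = [-52.0000 14.2500]
K = S⁻¹·BᵀPA = [-0.3775 0.1034]
A−BK = [2.5100 -1.9138; 2.4338 -1.8448]
AᵀP(A−BK) = [48.3702 -36.6207; -36.6207 27.7759]
P' = Q + AᵀP(A−BK) = [61.3702 -35.1207; -35.1207 28.0259]
tr(P') = 89.3961


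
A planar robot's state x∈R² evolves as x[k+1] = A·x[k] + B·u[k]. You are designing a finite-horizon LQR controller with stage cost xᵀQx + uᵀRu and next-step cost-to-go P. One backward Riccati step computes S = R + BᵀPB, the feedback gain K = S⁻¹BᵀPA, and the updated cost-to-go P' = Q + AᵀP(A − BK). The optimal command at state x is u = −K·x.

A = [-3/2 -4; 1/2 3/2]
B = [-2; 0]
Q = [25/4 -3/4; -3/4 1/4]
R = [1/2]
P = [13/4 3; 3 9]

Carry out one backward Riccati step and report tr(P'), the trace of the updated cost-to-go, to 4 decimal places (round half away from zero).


23.0301

BᵀP = [-6.5000 -6.0000]
S = R + BᵀPB = [1/2] + [13.0000] = [13.5000]
BᵀPA = [6.7500 17.0000]
K = S⁻¹·BᵀPA = [0.5000 1.2593]
A−BK = [-0.5000 -1.4815; 0.5000 1.5000]
AᵀP(A−BK) = [1.6875 5.0000; 5.0000 14.8426]
P' = Q + AᵀP(A−BK) = [7.9375 4.2500; 4.2500 15.0926]
tr(P') = 23.0301


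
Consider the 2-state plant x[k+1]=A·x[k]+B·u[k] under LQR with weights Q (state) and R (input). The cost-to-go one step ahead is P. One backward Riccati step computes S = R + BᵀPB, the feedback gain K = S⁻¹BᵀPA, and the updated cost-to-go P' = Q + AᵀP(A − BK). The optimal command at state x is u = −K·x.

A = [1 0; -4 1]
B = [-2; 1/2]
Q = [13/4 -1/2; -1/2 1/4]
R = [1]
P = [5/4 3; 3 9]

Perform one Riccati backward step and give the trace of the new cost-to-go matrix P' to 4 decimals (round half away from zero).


BᵀP = [-1.0000 -1.5000]
S = R + BᵀPB = [1] + [1.2500] = [2.2500]
BᵀPA = [5.0000 -1.5000]
K = S⁻¹·BᵀPA = [2.2222 -0.6667]
A−BK = [5.4444 -1.3333; -5.1111 1.3333]
AᵀP(A−BK) = [110.1389 -29.6667; -29.6667 8.0000]
P' = Q + AᵀP(A−BK) = [113.3889 -30.1667; -30.1667 8.2500]
tr(P') = 121.6389

121.6389


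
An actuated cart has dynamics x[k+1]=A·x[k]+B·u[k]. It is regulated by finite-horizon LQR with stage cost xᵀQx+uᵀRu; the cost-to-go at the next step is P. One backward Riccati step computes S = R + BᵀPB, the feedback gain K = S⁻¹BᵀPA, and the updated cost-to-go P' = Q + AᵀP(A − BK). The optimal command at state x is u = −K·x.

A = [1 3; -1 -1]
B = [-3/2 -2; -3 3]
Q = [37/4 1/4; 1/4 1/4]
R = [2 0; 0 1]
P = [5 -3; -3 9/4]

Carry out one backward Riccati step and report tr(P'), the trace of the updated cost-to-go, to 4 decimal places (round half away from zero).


BᵀP = [1.5000 -2.2500; -19.0000 12.7500]
S = R + BᵀPB = [2 0; 0 1] + [4.5000 -9.7500; -9.7500 76.2500] = [6.5000 -9.7500; -9.7500 77.2500]
BᵀPA = [3.7500 6.7500; -31.7500 -69.7500]
K = S⁻¹·BᵀPA = [-0.0488 -0.3897; -0.4172 -0.9521]
A−BK = [0.0924 0.5113; 0.1050 0.6872]
AᵀP(A−BK) = [0.1881 0.4823; 0.4823 1.4717]
P' = Q + AᵀP(A−BK) = [9.4381 0.7323; 0.7323 1.7217]
tr(P') = 11.1598

11.1598


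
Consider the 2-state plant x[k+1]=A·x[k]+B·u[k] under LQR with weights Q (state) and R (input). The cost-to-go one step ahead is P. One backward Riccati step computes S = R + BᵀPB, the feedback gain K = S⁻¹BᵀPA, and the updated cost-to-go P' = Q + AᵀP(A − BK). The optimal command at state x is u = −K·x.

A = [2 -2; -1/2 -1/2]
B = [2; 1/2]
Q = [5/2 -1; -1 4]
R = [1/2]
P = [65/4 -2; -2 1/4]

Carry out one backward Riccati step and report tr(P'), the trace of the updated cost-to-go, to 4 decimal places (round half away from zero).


7.5609

BᵀP = [31.5000 -3.8750]
S = R + BᵀPB = [1/2] + [61.0625] = [61.5625]
BᵀPA = [64.9375 -61.0625]
K = S⁻¹·BᵀPA = [1.0548 -0.9919]
A−BK = [-0.1096 -0.0162; -1.0274 -0.0041]
AᵀP(A−BK) = [0.5650 -0.5274; -0.5274 0.4959]
P' = Q + AᵀP(A−BK) = [3.0650 -1.5274; -1.5274 4.4959]
tr(P') = 7.5609


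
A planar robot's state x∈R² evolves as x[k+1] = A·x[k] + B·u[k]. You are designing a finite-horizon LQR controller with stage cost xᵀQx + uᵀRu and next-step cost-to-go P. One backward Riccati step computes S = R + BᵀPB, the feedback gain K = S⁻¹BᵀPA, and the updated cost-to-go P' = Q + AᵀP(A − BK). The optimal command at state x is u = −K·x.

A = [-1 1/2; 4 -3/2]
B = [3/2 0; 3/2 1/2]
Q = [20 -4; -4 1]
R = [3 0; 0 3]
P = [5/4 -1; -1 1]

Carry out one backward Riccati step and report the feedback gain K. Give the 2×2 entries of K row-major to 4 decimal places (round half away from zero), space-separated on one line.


BᵀP = [0.3750 0.0000; -0.5000 0.5000]
S = R + BᵀPB = [3 0; 0 3] + [0.5625 0.0000; 0.0000 0.2500] = [3.5625 0.0000; 0.0000 3.2500]
BᵀPA = [-0.3750 0.1875; 2.5000 -1.0000]
K = S⁻¹·BᵀPA = [-0.1053 0.0526; 0.7692 -0.3077]
A−BK = [-0.8421 0.4211; 3.7733 -1.4251]
AᵀP(A−BK) = [23.2874 -9.3360; -9.3360 3.7449]
P' = Q + AᵀP(A−BK) = [43.2874 -13.3360; -13.3360 4.7449]
tr(P') = 48.0324

-0.1053 0.0526 0.7692 -0.3077


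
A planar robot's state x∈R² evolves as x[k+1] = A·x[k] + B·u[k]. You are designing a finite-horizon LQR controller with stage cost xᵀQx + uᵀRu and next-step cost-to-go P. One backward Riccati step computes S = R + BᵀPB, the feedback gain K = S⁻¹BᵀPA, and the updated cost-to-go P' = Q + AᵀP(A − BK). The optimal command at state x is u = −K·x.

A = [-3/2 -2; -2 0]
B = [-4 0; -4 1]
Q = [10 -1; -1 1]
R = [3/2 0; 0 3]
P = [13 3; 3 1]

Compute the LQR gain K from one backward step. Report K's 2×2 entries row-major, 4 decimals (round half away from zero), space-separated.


0.3961 0.4039 -0.0405 0.1155

BᵀP = [-64.0000 -16.0000; 3.0000 1.0000]
S = R + BᵀPB = [3/2 0; 0 3] + [320.0000 -16.0000; -16.0000 1.0000] = [321.5000 -16.0000; -16.0000 4.0000]
BᵀPA = [128.0000 128.0000; -6.5000 -6.0000]
K = S⁻¹·BᵀPA = [0.3961 0.4039; -0.0405 0.1155]
A−BK = [0.0845 -0.3845; -0.3750 1.5000]
AᵀP(A−BK) = [0.2836 0.0539; 0.0539 0.9961]
P' = Q + AᵀP(A−BK) = [10.2836 -0.9461; -0.9461 1.9961]
tr(P') = 12.2797


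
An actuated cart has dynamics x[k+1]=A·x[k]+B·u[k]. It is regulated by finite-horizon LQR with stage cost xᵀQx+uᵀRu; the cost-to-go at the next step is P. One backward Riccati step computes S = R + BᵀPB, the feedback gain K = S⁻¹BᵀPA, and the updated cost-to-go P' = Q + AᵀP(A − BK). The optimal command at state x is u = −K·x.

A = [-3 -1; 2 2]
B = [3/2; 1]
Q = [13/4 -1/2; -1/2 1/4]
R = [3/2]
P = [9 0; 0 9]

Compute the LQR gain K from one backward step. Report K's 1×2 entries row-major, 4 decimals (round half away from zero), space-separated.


-0.7317 0.1463

BᵀP = [13.5000 9.0000]
S = R + BᵀPB = [3/2] + [29.2500] = [30.7500]
BᵀPA = [-22.5000 4.5000]
K = S⁻¹·BᵀPA = [-0.7317 0.1463]
A−BK = [-1.9024 -1.2195; 2.7317 1.8537]
AᵀP(A−BK) = [100.5366 66.2927; 66.2927 44.3415]
P' = Q + AᵀP(A−BK) = [103.7866 65.7927; 65.7927 44.5915]
tr(P') = 148.3780


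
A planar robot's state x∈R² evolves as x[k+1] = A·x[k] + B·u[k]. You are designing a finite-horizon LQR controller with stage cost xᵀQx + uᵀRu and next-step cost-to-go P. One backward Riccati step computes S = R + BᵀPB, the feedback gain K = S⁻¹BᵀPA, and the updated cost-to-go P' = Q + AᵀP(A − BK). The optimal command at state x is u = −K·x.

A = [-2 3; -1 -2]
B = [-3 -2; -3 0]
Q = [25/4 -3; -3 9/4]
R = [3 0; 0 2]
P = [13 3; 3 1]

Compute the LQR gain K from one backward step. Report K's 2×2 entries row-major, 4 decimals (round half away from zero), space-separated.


0.3964 -0.2162 0.3694 -0.8378

BᵀP = [-48.0000 -12.0000; -26.0000 -6.0000]
S = R + BᵀPB = [3 0; 0 2] + [180.0000 96.0000; 96.0000 52.0000] = [183.0000 96.0000; 96.0000 54.0000]
BᵀPA = [108.0000 -120.0000; 58.0000 -66.0000]
K = S⁻¹·BᵀPA = [0.3964 -0.2162; 0.3694 -0.8378]
A−BK = [-0.0721 0.6757; 0.1892 -2.6486]
AᵀP(A−BK) = [0.7658 -1.0541; -1.0541 3.7568]
P' = Q + AᵀP(A−BK) = [7.0158 -4.0541; -4.0541 6.0068]
tr(P') = 13.0225


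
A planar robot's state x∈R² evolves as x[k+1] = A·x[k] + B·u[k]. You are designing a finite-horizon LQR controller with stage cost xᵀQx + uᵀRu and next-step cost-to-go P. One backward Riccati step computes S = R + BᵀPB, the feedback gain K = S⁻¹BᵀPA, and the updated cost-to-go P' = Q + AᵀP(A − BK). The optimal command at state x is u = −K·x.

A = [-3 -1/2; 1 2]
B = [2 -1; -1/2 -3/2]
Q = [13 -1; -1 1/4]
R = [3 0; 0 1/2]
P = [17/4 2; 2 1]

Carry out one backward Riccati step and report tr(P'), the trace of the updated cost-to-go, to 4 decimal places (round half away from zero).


14.7415

BᵀP = [7.5000 3.5000; -7.2500 -3.5000]
S = R + BᵀPB = [3 0; 0 1/2] + [13.2500 -12.7500; -12.7500 12.5000] = [16.2500 -12.7500; -12.7500 13.0000]
BᵀPA = [-19.0000 3.2500; 18.2500 -3.3750]
K = S⁻¹·BᵀPA = [-0.2940 -0.0160; 1.1155 -0.2754]
A−BK = [-1.2965 -0.7433; 2.5263 1.5789]
AᵀP(A−BK) = [1.3062 0.0953; 0.0953 0.1853]
P' = Q + AᵀP(A−BK) = [14.3062 -0.9047; -0.9047 0.4353]
tr(P') = 14.7415


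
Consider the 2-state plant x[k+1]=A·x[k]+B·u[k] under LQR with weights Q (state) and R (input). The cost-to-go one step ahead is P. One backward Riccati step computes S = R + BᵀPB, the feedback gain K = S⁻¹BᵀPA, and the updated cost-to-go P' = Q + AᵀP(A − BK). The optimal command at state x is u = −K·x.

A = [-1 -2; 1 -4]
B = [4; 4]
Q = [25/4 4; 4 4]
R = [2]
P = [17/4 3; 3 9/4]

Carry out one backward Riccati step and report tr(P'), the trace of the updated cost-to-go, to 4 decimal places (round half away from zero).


11.6114

BᵀP = [29.0000 21.0000]
S = R + BᵀPB = [2] + [200.0000] = [202.0000]
BᵀPA = [-8.0000 -142.0000]
K = S⁻¹·BᵀPA = [-0.0396 -0.7030]
A−BK = [-0.8416 0.8119; 1.1584 -1.1881]
AᵀP(A−BK) = [0.1832 -0.1238; -0.1238 1.1782]
P' = Q + AᵀP(A−BK) = [6.4332 3.8762; 3.8762 5.1782]
tr(P') = 11.6114


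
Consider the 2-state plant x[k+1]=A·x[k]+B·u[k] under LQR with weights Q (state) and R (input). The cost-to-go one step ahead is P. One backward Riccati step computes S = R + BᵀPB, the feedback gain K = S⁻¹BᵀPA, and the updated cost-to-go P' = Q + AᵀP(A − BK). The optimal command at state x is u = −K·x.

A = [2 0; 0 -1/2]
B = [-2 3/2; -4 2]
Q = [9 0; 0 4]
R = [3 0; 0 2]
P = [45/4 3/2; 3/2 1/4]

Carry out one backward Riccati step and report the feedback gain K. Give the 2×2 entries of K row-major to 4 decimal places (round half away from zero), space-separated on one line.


-0.4209 0.0186 0.4929 -0.0115

BᵀP = [-28.5000 -4.0000; 19.8750 2.7500]
S = R + BᵀPB = [3 0; 0 2] + [73.0000 -50.7500; -50.7500 35.3125] = [76.0000 -50.7500; -50.7500 37.3125]
BᵀPA = [-57.0000 2.0000; 39.7500 -1.3750]
K = S⁻¹·BᵀPA = [-0.4209 0.0186; 0.4929 -0.0115]
A−BK = [0.4189 0.0545; -2.6692 -0.4025]
AᵀP(A−BK) = [1.4182 0.0195; 0.0195 0.0094]
P' = Q + AᵀP(A−BK) = [10.4182 0.0195; 0.0195 4.0094]
tr(P') = 14.4276


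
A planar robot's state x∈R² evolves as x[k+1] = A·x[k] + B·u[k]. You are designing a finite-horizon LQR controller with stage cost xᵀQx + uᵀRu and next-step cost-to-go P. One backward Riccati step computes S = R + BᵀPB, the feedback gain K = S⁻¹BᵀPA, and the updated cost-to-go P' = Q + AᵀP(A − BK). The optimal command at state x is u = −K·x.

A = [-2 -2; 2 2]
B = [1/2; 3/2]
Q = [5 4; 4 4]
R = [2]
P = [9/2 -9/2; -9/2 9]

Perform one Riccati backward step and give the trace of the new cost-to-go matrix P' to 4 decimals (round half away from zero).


BᵀP = [-4.5000 11.2500]
S = R + BᵀPB = [2] + [14.6250] = [16.6250]
BᵀPA = [31.5000 31.5000]
K = S⁻¹·BᵀPA = [1.8947 1.8947]
A−BK = [-2.9474 -2.9474; -0.8421 -0.8421]
AᵀP(A−BK) = [30.3158 30.3158; 30.3158 30.3158]
P' = Q + AᵀP(A−BK) = [35.3158 34.3158; 34.3158 34.3158]
tr(P') = 69.6316

69.6316


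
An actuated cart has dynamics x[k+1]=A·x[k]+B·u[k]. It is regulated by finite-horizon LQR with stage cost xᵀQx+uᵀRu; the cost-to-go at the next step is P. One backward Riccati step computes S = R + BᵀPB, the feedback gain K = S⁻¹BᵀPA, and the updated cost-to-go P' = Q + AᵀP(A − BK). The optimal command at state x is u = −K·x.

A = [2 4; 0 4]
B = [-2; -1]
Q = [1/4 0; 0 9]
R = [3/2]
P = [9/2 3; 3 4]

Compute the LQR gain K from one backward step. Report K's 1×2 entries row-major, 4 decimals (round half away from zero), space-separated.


BᵀP = [-12.0000 -10.0000]
S = R + BᵀPB = [3/2] + [34.0000] = [35.5000]
BᵀPA = [-24.0000 -88.0000]
K = S⁻¹·BᵀPA = [-0.6761 -2.4789]
A−BK = [0.6479 -0.9577; -0.6761 1.5211]
AᵀP(A−BK) = [1.7746 0.5070; 0.5070 13.8592]
P' = Q + AᵀP(A−BK) = [2.0246 0.5070; 0.5070 22.8592]
tr(P') = 24.8838

-0.6761 -2.4789


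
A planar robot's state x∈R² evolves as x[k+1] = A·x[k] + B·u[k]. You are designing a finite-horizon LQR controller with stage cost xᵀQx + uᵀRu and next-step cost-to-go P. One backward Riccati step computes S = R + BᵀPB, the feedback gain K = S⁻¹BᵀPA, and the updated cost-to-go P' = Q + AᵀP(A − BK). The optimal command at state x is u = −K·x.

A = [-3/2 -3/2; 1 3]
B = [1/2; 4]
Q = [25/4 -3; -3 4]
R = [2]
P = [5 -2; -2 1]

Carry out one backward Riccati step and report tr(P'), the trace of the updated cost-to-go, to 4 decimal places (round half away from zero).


29.0500

BᵀP = [-5.5000 3.0000]
S = R + BᵀPB = [2] + [9.2500] = [11.2500]
BᵀPA = [11.2500 17.2500]
K = S⁻¹·BᵀPA = [1.0000 1.5333]
A−BK = [-2.0000 -2.2667; -3.0000 -3.1333]
AᵀP(A−BK) = [7.0000 9.0000; 9.0000 11.8000]
P' = Q + AᵀP(A−BK) = [13.2500 6.0000; 6.0000 15.8000]
tr(P') = 29.0500


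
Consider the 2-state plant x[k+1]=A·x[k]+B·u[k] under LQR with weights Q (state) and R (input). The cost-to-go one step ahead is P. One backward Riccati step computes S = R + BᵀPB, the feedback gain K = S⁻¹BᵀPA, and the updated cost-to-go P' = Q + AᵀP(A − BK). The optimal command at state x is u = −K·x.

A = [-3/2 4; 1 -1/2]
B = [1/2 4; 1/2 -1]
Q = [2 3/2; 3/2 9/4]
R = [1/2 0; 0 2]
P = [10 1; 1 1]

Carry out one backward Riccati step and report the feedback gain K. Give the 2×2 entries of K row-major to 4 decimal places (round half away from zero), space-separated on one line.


0.2977 0.6275 -0.3984 0.9118

BᵀP = [5.5000 1.0000; 39.0000 3.0000]
S = R + BᵀPB = [1/2 0; 0 2] + [3.2500 21.0000; 21.0000 153.0000] = [3.7500 21.0000; 21.0000 155.0000]
BᵀPA = [-7.2500 21.5000; -55.5000 154.5000]
K = S⁻¹·BᵀPA = [0.2977 0.6275; -0.3984 0.9118]
A−BK = [-0.0553 0.0392; 0.4528 0.0980]
AᵀP(A−BK) = [0.5472 -0.5980; -0.5980 1.8922]
P' = Q + AᵀP(A−BK) = [2.5472 0.9020; 0.9020 4.1422]
tr(P') = 6.6894
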